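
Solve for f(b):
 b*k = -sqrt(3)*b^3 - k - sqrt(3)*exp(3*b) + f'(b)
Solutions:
 f(b) = C1 + sqrt(3)*b^4/4 + b^2*k/2 + b*k + sqrt(3)*exp(3*b)/3


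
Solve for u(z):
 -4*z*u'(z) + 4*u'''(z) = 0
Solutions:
 u(z) = C1 + Integral(C2*airyai(z) + C3*airybi(z), z)


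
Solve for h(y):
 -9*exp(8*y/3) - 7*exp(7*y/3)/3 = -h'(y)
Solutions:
 h(y) = C1 + 27*exp(8*y/3)/8 + exp(7*y/3)


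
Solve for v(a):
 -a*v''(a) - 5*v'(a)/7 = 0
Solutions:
 v(a) = C1 + C2*a^(2/7)


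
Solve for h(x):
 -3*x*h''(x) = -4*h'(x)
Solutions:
 h(x) = C1 + C2*x^(7/3)


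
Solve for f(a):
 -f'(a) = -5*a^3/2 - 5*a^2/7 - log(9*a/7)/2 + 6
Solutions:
 f(a) = C1 + 5*a^4/8 + 5*a^3/21 + a*log(a)/2 - 13*a/2 - a*log(7)/2 + a*log(3)


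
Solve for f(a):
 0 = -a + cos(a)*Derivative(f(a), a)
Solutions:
 f(a) = C1 + Integral(a/cos(a), a)


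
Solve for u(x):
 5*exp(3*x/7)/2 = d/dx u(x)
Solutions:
 u(x) = C1 + 35*exp(3*x/7)/6


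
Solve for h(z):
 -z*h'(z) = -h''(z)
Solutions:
 h(z) = C1 + C2*erfi(sqrt(2)*z/2)


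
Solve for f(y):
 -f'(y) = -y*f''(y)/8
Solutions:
 f(y) = C1 + C2*y^9


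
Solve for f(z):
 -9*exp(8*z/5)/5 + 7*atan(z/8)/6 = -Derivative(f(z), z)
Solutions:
 f(z) = C1 - 7*z*atan(z/8)/6 + 9*exp(8*z/5)/8 + 14*log(z^2 + 64)/3


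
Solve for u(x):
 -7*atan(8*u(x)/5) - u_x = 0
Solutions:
 Integral(1/atan(8*_y/5), (_y, u(x))) = C1 - 7*x


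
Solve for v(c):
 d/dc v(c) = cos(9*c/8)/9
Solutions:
 v(c) = C1 + 8*sin(9*c/8)/81


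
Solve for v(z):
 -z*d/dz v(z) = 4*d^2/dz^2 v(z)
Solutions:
 v(z) = C1 + C2*erf(sqrt(2)*z/4)


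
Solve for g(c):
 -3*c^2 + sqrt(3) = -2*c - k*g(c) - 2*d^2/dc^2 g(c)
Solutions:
 g(c) = C1*exp(-sqrt(2)*c*sqrt(-k)/2) + C2*exp(sqrt(2)*c*sqrt(-k)/2) + 3*c^2/k - 2*c/k - sqrt(3)/k - 12/k^2


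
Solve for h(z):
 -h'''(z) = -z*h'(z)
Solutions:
 h(z) = C1 + Integral(C2*airyai(z) + C3*airybi(z), z)


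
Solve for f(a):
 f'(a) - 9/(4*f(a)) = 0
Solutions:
 f(a) = -sqrt(C1 + 18*a)/2
 f(a) = sqrt(C1 + 18*a)/2


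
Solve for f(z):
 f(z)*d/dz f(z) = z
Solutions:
 f(z) = -sqrt(C1 + z^2)
 f(z) = sqrt(C1 + z^2)


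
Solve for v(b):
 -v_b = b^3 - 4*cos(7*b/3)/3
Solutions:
 v(b) = C1 - b^4/4 + 4*sin(7*b/3)/7


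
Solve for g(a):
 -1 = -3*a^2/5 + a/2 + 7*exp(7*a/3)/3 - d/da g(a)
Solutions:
 g(a) = C1 - a^3/5 + a^2/4 + a + exp(7*a/3)


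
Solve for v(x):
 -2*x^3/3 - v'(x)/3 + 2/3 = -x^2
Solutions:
 v(x) = C1 - x^4/2 + x^3 + 2*x


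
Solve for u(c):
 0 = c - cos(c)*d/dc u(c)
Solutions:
 u(c) = C1 + Integral(c/cos(c), c)


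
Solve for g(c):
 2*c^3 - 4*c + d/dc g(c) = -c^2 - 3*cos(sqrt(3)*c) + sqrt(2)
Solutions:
 g(c) = C1 - c^4/2 - c^3/3 + 2*c^2 + sqrt(2)*c - sqrt(3)*sin(sqrt(3)*c)


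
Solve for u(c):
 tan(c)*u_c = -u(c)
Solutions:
 u(c) = C1/sin(c)


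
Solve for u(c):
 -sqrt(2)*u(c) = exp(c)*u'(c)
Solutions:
 u(c) = C1*exp(sqrt(2)*exp(-c))


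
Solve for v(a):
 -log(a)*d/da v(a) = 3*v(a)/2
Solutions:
 v(a) = C1*exp(-3*li(a)/2)


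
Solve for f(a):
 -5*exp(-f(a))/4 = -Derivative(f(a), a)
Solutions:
 f(a) = log(C1 + 5*a/4)


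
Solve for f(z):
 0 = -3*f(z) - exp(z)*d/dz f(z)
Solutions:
 f(z) = C1*exp(3*exp(-z))


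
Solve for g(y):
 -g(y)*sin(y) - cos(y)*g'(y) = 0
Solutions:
 g(y) = C1*cos(y)


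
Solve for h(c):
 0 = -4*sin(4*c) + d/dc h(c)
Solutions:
 h(c) = C1 - cos(4*c)


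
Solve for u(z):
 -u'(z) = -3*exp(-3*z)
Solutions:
 u(z) = C1 - exp(-3*z)


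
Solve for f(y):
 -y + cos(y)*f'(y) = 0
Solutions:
 f(y) = C1 + Integral(y/cos(y), y)


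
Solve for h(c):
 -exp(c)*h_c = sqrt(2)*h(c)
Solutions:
 h(c) = C1*exp(sqrt(2)*exp(-c))


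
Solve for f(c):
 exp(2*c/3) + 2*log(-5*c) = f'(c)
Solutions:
 f(c) = C1 + 2*c*log(-c) + 2*c*(-1 + log(5)) + 3*exp(2*c/3)/2


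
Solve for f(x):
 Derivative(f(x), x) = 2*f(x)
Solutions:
 f(x) = C1*exp(2*x)


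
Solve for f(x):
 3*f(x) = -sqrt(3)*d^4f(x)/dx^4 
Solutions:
 f(x) = (C1*sin(sqrt(2)*3^(1/8)*x/2) + C2*cos(sqrt(2)*3^(1/8)*x/2))*exp(-sqrt(2)*3^(1/8)*x/2) + (C3*sin(sqrt(2)*3^(1/8)*x/2) + C4*cos(sqrt(2)*3^(1/8)*x/2))*exp(sqrt(2)*3^(1/8)*x/2)


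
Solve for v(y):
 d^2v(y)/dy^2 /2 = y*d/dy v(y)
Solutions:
 v(y) = C1 + C2*erfi(y)


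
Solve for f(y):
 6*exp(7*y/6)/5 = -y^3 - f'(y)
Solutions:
 f(y) = C1 - y^4/4 - 36*exp(7*y/6)/35


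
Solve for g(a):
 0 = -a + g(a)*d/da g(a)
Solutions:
 g(a) = -sqrt(C1 + a^2)
 g(a) = sqrt(C1 + a^2)


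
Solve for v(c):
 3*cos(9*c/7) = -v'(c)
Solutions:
 v(c) = C1 - 7*sin(9*c/7)/3


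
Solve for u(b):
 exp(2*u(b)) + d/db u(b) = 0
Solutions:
 u(b) = log(-sqrt(-1/(C1 - b))) - log(2)/2
 u(b) = log(-1/(C1 - b))/2 - log(2)/2


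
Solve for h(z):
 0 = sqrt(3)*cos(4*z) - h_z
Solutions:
 h(z) = C1 + sqrt(3)*sin(4*z)/4


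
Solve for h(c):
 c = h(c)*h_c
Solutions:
 h(c) = -sqrt(C1 + c^2)
 h(c) = sqrt(C1 + c^2)


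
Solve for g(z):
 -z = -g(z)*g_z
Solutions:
 g(z) = -sqrt(C1 + z^2)
 g(z) = sqrt(C1 + z^2)


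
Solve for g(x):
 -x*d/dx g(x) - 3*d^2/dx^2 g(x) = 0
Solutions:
 g(x) = C1 + C2*erf(sqrt(6)*x/6)


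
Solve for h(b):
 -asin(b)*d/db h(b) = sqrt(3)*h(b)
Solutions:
 h(b) = C1*exp(-sqrt(3)*Integral(1/asin(b), b))


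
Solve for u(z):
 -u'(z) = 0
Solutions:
 u(z) = C1


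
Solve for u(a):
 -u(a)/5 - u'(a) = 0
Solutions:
 u(a) = C1*exp(-a/5)


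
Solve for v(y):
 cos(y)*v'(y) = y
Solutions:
 v(y) = C1 + Integral(y/cos(y), y)


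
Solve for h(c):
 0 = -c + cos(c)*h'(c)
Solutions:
 h(c) = C1 + Integral(c/cos(c), c)


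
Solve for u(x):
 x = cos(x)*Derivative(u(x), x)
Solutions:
 u(x) = C1 + Integral(x/cos(x), x)


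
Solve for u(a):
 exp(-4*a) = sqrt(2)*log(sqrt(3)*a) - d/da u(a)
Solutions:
 u(a) = C1 + sqrt(2)*a*log(a) + sqrt(2)*a*(-1 + log(3)/2) + exp(-4*a)/4


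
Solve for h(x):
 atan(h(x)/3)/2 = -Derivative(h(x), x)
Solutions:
 Integral(1/atan(_y/3), (_y, h(x))) = C1 - x/2


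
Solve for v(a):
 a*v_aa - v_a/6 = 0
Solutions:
 v(a) = C1 + C2*a^(7/6)


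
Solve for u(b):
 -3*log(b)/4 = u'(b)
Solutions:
 u(b) = C1 - 3*b*log(b)/4 + 3*b/4


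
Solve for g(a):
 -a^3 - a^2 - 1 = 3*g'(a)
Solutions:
 g(a) = C1 - a^4/12 - a^3/9 - a/3


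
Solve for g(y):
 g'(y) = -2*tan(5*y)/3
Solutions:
 g(y) = C1 + 2*log(cos(5*y))/15


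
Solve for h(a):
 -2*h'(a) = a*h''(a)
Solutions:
 h(a) = C1 + C2/a


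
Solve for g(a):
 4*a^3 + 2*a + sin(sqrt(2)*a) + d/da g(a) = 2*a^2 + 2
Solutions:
 g(a) = C1 - a^4 + 2*a^3/3 - a^2 + 2*a + sqrt(2)*cos(sqrt(2)*a)/2


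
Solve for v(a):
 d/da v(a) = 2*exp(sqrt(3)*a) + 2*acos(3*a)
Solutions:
 v(a) = C1 + 2*a*acos(3*a) - 2*sqrt(1 - 9*a^2)/3 + 2*sqrt(3)*exp(sqrt(3)*a)/3


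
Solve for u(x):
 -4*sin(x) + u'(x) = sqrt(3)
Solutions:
 u(x) = C1 + sqrt(3)*x - 4*cos(x)


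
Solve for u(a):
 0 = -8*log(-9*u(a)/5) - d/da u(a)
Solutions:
 Integral(1/(log(-_y) - log(5) + 2*log(3)), (_y, u(a)))/8 = C1 - a


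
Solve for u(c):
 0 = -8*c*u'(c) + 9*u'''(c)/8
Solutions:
 u(c) = C1 + Integral(C2*airyai(4*3^(1/3)*c/3) + C3*airybi(4*3^(1/3)*c/3), c)


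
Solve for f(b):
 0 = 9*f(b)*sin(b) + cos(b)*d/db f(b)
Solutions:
 f(b) = C1*cos(b)^9


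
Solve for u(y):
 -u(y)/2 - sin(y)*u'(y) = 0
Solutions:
 u(y) = C1*(cos(y) + 1)^(1/4)/(cos(y) - 1)^(1/4)


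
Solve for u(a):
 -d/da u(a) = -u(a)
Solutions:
 u(a) = C1*exp(a)


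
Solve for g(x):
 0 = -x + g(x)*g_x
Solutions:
 g(x) = -sqrt(C1 + x^2)
 g(x) = sqrt(C1 + x^2)


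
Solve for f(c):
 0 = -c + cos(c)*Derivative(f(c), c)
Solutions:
 f(c) = C1 + Integral(c/cos(c), c)


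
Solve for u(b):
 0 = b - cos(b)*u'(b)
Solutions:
 u(b) = C1 + Integral(b/cos(b), b)


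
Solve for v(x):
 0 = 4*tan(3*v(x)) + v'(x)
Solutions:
 v(x) = -asin(C1*exp(-12*x))/3 + pi/3
 v(x) = asin(C1*exp(-12*x))/3


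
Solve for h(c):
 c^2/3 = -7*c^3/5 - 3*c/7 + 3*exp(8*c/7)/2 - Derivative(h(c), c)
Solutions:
 h(c) = C1 - 7*c^4/20 - c^3/9 - 3*c^2/14 + 21*exp(8*c/7)/16


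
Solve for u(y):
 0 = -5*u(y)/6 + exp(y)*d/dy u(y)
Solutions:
 u(y) = C1*exp(-5*exp(-y)/6)


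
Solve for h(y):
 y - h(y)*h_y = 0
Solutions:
 h(y) = -sqrt(C1 + y^2)
 h(y) = sqrt(C1 + y^2)


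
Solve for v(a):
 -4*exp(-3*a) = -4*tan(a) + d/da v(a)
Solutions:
 v(a) = C1 + 2*log(tan(a)^2 + 1) + 4*exp(-3*a)/3


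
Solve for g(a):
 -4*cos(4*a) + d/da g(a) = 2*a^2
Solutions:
 g(a) = C1 + 2*a^3/3 + sin(4*a)


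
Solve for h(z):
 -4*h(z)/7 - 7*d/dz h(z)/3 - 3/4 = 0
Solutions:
 h(z) = C1*exp(-12*z/49) - 21/16


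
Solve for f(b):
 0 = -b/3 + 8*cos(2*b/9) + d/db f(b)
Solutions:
 f(b) = C1 + b^2/6 - 36*sin(2*b/9)


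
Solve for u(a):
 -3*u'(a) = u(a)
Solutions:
 u(a) = C1*exp(-a/3)


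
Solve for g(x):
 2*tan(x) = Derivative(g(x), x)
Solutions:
 g(x) = C1 - 2*log(cos(x))


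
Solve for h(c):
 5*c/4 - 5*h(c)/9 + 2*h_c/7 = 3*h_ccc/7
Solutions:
 h(c) = C1*exp(2^(1/3)*c*(4/(sqrt(1193) + 35)^(1/3) + 2^(1/3)*(sqrt(1193) + 35)^(1/3))/12)*sin(2^(1/3)*sqrt(3)*c*(-2^(1/3)*(sqrt(1193) + 35)^(1/3) + 4/(sqrt(1193) + 35)^(1/3))/12) + C2*exp(2^(1/3)*c*(4/(sqrt(1193) + 35)^(1/3) + 2^(1/3)*(sqrt(1193) + 35)^(1/3))/12)*cos(2^(1/3)*sqrt(3)*c*(-2^(1/3)*(sqrt(1193) + 35)^(1/3) + 4/(sqrt(1193) + 35)^(1/3))/12) + C3*exp(-2^(1/3)*c*(4/(sqrt(1193) + 35)^(1/3) + 2^(1/3)*(sqrt(1193) + 35)^(1/3))/6) + 9*c/4 + 81/70


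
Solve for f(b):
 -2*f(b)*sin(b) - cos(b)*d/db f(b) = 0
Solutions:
 f(b) = C1*cos(b)^2


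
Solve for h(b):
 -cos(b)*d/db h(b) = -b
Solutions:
 h(b) = C1 + Integral(b/cos(b), b)


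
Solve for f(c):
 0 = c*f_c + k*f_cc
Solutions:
 f(c) = C1 + C2*sqrt(k)*erf(sqrt(2)*c*sqrt(1/k)/2)


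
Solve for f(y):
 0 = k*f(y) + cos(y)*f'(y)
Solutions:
 f(y) = C1*exp(k*(log(sin(y) - 1) - log(sin(y) + 1))/2)


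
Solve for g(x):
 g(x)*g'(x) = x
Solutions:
 g(x) = -sqrt(C1 + x^2)
 g(x) = sqrt(C1 + x^2)


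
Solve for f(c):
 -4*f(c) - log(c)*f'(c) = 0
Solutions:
 f(c) = C1*exp(-4*li(c))


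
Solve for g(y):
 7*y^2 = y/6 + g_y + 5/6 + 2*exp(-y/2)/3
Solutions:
 g(y) = C1 + 7*y^3/3 - y^2/12 - 5*y/6 + 4*exp(-y/2)/3


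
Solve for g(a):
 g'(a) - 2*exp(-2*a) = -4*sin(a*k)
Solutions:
 g(a) = C1 - exp(-2*a) + 4*cos(a*k)/k


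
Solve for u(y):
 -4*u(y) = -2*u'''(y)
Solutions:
 u(y) = C3*exp(2^(1/3)*y) + (C1*sin(2^(1/3)*sqrt(3)*y/2) + C2*cos(2^(1/3)*sqrt(3)*y/2))*exp(-2^(1/3)*y/2)


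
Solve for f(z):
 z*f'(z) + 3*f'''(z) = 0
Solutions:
 f(z) = C1 + Integral(C2*airyai(-3^(2/3)*z/3) + C3*airybi(-3^(2/3)*z/3), z)


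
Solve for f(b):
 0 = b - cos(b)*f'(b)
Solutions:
 f(b) = C1 + Integral(b/cos(b), b)


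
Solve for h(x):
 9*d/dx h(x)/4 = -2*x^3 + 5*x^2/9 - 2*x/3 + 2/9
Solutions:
 h(x) = C1 - 2*x^4/9 + 20*x^3/243 - 4*x^2/27 + 8*x/81


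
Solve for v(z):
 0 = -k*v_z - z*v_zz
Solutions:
 v(z) = C1 + z^(1 - re(k))*(C2*sin(log(z)*Abs(im(k))) + C3*cos(log(z)*im(k)))


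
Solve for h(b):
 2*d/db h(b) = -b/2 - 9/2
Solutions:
 h(b) = C1 - b^2/8 - 9*b/4


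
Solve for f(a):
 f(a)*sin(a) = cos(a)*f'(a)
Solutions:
 f(a) = C1/cos(a)


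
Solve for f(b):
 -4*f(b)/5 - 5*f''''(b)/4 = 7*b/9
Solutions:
 f(b) = -35*b/36 + (C1*sin(sqrt(10)*b/5) + C2*cos(sqrt(10)*b/5))*exp(-sqrt(10)*b/5) + (C3*sin(sqrt(10)*b/5) + C4*cos(sqrt(10)*b/5))*exp(sqrt(10)*b/5)


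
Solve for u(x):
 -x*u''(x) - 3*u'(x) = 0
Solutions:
 u(x) = C1 + C2/x^2


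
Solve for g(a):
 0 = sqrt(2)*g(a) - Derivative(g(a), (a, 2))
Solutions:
 g(a) = C1*exp(-2^(1/4)*a) + C2*exp(2^(1/4)*a)


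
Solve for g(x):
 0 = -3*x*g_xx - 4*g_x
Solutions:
 g(x) = C1 + C2/x^(1/3)


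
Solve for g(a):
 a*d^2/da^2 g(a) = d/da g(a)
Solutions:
 g(a) = C1 + C2*a^2


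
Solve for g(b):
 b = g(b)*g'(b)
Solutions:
 g(b) = -sqrt(C1 + b^2)
 g(b) = sqrt(C1 + b^2)


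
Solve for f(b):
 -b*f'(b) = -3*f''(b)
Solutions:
 f(b) = C1 + C2*erfi(sqrt(6)*b/6)


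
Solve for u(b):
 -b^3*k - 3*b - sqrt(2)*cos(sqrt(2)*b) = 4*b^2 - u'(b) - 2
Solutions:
 u(b) = C1 + b^4*k/4 + 4*b^3/3 + 3*b^2/2 - 2*b + sin(sqrt(2)*b)


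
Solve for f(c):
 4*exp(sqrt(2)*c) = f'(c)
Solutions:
 f(c) = C1 + 2*sqrt(2)*exp(sqrt(2)*c)


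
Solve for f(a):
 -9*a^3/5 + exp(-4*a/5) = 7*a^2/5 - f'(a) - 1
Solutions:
 f(a) = C1 + 9*a^4/20 + 7*a^3/15 - a + 5*exp(-4*a/5)/4


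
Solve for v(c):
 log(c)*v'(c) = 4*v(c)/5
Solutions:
 v(c) = C1*exp(4*li(c)/5)


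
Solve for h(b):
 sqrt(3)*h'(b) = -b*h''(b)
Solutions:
 h(b) = C1 + C2*b^(1 - sqrt(3))


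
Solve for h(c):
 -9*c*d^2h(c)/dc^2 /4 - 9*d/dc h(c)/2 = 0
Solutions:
 h(c) = C1 + C2/c


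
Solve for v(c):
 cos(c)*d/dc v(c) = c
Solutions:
 v(c) = C1 + Integral(c/cos(c), c)


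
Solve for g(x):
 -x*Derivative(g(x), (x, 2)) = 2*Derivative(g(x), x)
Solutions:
 g(x) = C1 + C2/x


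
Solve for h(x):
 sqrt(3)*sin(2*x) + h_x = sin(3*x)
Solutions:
 h(x) = C1 + sqrt(3)*cos(2*x)/2 - cos(3*x)/3


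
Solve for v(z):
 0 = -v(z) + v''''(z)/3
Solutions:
 v(z) = C1*exp(-3^(1/4)*z) + C2*exp(3^(1/4)*z) + C3*sin(3^(1/4)*z) + C4*cos(3^(1/4)*z)


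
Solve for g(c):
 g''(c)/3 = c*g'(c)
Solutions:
 g(c) = C1 + C2*erfi(sqrt(6)*c/2)


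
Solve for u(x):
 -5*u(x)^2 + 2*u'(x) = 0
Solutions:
 u(x) = -2/(C1 + 5*x)


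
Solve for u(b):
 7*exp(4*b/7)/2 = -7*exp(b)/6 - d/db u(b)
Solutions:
 u(b) = C1 - 49*exp(4*b/7)/8 - 7*exp(b)/6


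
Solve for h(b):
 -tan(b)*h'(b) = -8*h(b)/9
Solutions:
 h(b) = C1*sin(b)^(8/9)


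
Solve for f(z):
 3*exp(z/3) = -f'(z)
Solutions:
 f(z) = C1 - 9*exp(z/3)


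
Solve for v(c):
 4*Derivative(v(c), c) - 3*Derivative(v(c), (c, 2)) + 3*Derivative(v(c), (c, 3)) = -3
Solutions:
 v(c) = C1 - 3*c/4 + (C2*sin(sqrt(39)*c/6) + C3*cos(sqrt(39)*c/6))*exp(c/2)


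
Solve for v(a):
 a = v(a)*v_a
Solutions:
 v(a) = -sqrt(C1 + a^2)
 v(a) = sqrt(C1 + a^2)


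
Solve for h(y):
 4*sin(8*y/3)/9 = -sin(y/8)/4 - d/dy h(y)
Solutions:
 h(y) = C1 + 2*cos(y/8) + cos(8*y/3)/6


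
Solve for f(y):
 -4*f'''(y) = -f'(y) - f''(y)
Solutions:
 f(y) = C1 + C2*exp(y*(1 - sqrt(17))/8) + C3*exp(y*(1 + sqrt(17))/8)


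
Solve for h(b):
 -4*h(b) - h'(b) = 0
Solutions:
 h(b) = C1*exp(-4*b)


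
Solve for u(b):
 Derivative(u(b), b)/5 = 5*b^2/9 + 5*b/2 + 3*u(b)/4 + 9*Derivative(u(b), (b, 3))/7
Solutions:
 u(b) = C1*exp(105^(1/3)*b*(4*105^(1/3)/(sqrt(4093905) + 2025)^(1/3) + (sqrt(4093905) + 2025)^(1/3))/180)*sin(3^(1/6)*35^(1/3)*b*(-3^(2/3)*(sqrt(4093905) + 2025)^(1/3) + 12*35^(1/3)/(sqrt(4093905) + 2025)^(1/3))/180) + C2*exp(105^(1/3)*b*(4*105^(1/3)/(sqrt(4093905) + 2025)^(1/3) + (sqrt(4093905) + 2025)^(1/3))/180)*cos(3^(1/6)*35^(1/3)*b*(-3^(2/3)*(sqrt(4093905) + 2025)^(1/3) + 12*35^(1/3)/(sqrt(4093905) + 2025)^(1/3))/180) + C3*exp(-105^(1/3)*b*(4*105^(1/3)/(sqrt(4093905) + 2025)^(1/3) + (sqrt(4093905) + 2025)^(1/3))/90) - 20*b^2/27 - 302*b/81 - 1208/1215


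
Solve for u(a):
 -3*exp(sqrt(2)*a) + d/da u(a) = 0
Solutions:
 u(a) = C1 + 3*sqrt(2)*exp(sqrt(2)*a)/2


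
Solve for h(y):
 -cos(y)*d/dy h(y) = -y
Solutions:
 h(y) = C1 + Integral(y/cos(y), y)


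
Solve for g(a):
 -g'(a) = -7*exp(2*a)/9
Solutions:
 g(a) = C1 + 7*exp(2*a)/18


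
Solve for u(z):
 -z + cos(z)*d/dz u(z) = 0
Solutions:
 u(z) = C1 + Integral(z/cos(z), z)


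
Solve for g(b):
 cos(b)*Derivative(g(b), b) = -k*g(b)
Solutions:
 g(b) = C1*exp(k*(log(sin(b) - 1) - log(sin(b) + 1))/2)


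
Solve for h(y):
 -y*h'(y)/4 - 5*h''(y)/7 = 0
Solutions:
 h(y) = C1 + C2*erf(sqrt(70)*y/20)


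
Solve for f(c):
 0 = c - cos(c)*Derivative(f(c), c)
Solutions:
 f(c) = C1 + Integral(c/cos(c), c)


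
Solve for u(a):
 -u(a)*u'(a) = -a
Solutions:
 u(a) = -sqrt(C1 + a^2)
 u(a) = sqrt(C1 + a^2)


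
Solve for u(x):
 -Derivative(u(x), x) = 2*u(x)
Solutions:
 u(x) = C1*exp(-2*x)


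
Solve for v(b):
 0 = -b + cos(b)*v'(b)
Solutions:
 v(b) = C1 + Integral(b/cos(b), b)


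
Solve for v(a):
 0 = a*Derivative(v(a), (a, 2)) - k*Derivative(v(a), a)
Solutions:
 v(a) = C1 + a^(re(k) + 1)*(C2*sin(log(a)*Abs(im(k))) + C3*cos(log(a)*im(k)))


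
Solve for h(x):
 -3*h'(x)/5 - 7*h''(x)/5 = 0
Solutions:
 h(x) = C1 + C2*exp(-3*x/7)


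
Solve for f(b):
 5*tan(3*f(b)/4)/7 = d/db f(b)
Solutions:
 f(b) = -4*asin(C1*exp(15*b/28))/3 + 4*pi/3
 f(b) = 4*asin(C1*exp(15*b/28))/3


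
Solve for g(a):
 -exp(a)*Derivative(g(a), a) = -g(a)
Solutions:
 g(a) = C1*exp(-exp(-a))


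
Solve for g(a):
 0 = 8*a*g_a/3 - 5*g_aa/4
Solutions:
 g(a) = C1 + C2*erfi(4*sqrt(15)*a/15)


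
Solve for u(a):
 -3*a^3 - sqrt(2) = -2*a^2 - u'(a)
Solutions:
 u(a) = C1 + 3*a^4/4 - 2*a^3/3 + sqrt(2)*a


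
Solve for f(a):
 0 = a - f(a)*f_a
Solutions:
 f(a) = -sqrt(C1 + a^2)
 f(a) = sqrt(C1 + a^2)


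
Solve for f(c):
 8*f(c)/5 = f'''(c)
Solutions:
 f(c) = C3*exp(2*5^(2/3)*c/5) + (C1*sin(sqrt(3)*5^(2/3)*c/5) + C2*cos(sqrt(3)*5^(2/3)*c/5))*exp(-5^(2/3)*c/5)


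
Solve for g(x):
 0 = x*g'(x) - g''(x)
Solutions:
 g(x) = C1 + C2*erfi(sqrt(2)*x/2)


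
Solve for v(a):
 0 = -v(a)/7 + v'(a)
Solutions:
 v(a) = C1*exp(a/7)


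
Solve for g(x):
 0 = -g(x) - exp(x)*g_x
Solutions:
 g(x) = C1*exp(exp(-x))


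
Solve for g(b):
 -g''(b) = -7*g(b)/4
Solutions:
 g(b) = C1*exp(-sqrt(7)*b/2) + C2*exp(sqrt(7)*b/2)


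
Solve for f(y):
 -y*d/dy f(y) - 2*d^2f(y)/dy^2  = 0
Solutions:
 f(y) = C1 + C2*erf(y/2)


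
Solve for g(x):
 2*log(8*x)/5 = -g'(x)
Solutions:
 g(x) = C1 - 2*x*log(x)/5 - 6*x*log(2)/5 + 2*x/5


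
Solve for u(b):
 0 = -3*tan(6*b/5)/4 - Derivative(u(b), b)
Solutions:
 u(b) = C1 + 5*log(cos(6*b/5))/8


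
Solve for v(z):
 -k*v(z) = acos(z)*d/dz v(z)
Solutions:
 v(z) = C1*exp(-k*Integral(1/acos(z), z))


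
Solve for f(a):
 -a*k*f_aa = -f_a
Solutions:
 f(a) = C1 + a^(((re(k) + 1)*re(k) + im(k)^2)/(re(k)^2 + im(k)^2))*(C2*sin(log(a)*Abs(im(k))/(re(k)^2 + im(k)^2)) + C3*cos(log(a)*im(k)/(re(k)^2 + im(k)^2)))


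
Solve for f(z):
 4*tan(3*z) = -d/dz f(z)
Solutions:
 f(z) = C1 + 4*log(cos(3*z))/3


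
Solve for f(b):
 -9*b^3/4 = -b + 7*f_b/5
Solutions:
 f(b) = C1 - 45*b^4/112 + 5*b^2/14


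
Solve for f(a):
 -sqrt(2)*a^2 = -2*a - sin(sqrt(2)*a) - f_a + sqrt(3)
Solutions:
 f(a) = C1 + sqrt(2)*a^3/3 - a^2 + sqrt(3)*a + sqrt(2)*cos(sqrt(2)*a)/2


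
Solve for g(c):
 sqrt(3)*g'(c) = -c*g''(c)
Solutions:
 g(c) = C1 + C2*c^(1 - sqrt(3))


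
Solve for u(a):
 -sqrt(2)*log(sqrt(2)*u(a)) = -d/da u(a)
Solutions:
 -sqrt(2)*Integral(1/(2*log(_y) + log(2)), (_y, u(a))) = C1 - a


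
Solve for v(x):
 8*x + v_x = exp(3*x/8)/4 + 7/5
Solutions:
 v(x) = C1 - 4*x^2 + 7*x/5 + 2*exp(3*x/8)/3


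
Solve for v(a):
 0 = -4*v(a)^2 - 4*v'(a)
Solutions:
 v(a) = 1/(C1 + a)


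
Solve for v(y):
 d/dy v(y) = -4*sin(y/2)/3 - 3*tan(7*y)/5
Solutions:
 v(y) = C1 + 3*log(cos(7*y))/35 + 8*cos(y/2)/3


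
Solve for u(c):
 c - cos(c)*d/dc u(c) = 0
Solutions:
 u(c) = C1 + Integral(c/cos(c), c)


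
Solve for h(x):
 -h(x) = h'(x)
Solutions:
 h(x) = C1*exp(-x)


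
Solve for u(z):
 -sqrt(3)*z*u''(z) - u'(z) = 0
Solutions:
 u(z) = C1 + C2*z^(1 - sqrt(3)/3)


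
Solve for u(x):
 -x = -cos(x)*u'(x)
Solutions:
 u(x) = C1 + Integral(x/cos(x), x)


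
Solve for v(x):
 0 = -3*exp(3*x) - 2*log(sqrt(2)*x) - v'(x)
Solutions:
 v(x) = C1 - 2*x*log(x) + x*(2 - log(2)) - exp(3*x)


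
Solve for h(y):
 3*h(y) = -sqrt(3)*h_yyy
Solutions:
 h(y) = C3*exp(-3^(1/6)*y) + (C1*sin(3^(2/3)*y/2) + C2*cos(3^(2/3)*y/2))*exp(3^(1/6)*y/2)


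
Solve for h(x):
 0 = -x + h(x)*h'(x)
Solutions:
 h(x) = -sqrt(C1 + x^2)
 h(x) = sqrt(C1 + x^2)


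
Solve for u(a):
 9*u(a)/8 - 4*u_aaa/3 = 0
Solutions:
 u(a) = C3*exp(3*2^(1/3)*a/4) + (C1*sin(3*2^(1/3)*sqrt(3)*a/8) + C2*cos(3*2^(1/3)*sqrt(3)*a/8))*exp(-3*2^(1/3)*a/8)


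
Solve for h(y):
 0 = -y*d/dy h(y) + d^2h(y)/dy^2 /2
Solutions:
 h(y) = C1 + C2*erfi(y)


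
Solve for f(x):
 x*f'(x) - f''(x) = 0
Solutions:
 f(x) = C1 + C2*erfi(sqrt(2)*x/2)


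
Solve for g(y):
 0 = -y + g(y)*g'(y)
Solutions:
 g(y) = -sqrt(C1 + y^2)
 g(y) = sqrt(C1 + y^2)


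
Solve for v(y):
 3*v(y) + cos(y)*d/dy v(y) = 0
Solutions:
 v(y) = C1*(sin(y) - 1)^(3/2)/(sin(y) + 1)^(3/2)


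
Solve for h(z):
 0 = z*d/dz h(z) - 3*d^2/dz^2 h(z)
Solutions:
 h(z) = C1 + C2*erfi(sqrt(6)*z/6)


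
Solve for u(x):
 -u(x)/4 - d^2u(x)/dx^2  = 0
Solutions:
 u(x) = C1*sin(x/2) + C2*cos(x/2)


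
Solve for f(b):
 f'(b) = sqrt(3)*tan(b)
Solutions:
 f(b) = C1 - sqrt(3)*log(cos(b))


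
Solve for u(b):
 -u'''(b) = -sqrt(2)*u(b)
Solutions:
 u(b) = C3*exp(2^(1/6)*b) + (C1*sin(2^(1/6)*sqrt(3)*b/2) + C2*cos(2^(1/6)*sqrt(3)*b/2))*exp(-2^(1/6)*b/2)


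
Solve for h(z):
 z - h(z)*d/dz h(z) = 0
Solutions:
 h(z) = -sqrt(C1 + z^2)
 h(z) = sqrt(C1 + z^2)


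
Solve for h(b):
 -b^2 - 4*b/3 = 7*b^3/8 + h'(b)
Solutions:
 h(b) = C1 - 7*b^4/32 - b^3/3 - 2*b^2/3


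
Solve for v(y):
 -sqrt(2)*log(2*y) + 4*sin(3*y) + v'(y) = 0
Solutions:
 v(y) = C1 + sqrt(2)*y*(log(y) - 1) + sqrt(2)*y*log(2) + 4*cos(3*y)/3


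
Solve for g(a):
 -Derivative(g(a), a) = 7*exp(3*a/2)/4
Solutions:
 g(a) = C1 - 7*exp(3*a/2)/6


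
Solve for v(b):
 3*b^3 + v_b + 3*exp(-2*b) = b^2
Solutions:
 v(b) = C1 - 3*b^4/4 + b^3/3 + 3*exp(-2*b)/2


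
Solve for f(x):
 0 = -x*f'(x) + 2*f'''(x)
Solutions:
 f(x) = C1 + Integral(C2*airyai(2^(2/3)*x/2) + C3*airybi(2^(2/3)*x/2), x)


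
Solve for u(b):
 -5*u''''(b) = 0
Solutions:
 u(b) = C1 + C2*b + C3*b^2 + C4*b^3


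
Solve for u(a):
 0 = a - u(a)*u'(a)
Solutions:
 u(a) = -sqrt(C1 + a^2)
 u(a) = sqrt(C1 + a^2)


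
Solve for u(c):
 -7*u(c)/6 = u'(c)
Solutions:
 u(c) = C1*exp(-7*c/6)


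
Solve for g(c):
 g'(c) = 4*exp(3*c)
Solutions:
 g(c) = C1 + 4*exp(3*c)/3


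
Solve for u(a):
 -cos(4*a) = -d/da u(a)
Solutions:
 u(a) = C1 + sin(4*a)/4


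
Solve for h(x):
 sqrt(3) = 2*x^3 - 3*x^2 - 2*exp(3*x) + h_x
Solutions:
 h(x) = C1 - x^4/2 + x^3 + sqrt(3)*x + 2*exp(3*x)/3


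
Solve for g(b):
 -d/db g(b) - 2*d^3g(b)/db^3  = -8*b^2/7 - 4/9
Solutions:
 g(b) = C1 + C2*sin(sqrt(2)*b/2) + C3*cos(sqrt(2)*b/2) + 8*b^3/21 - 260*b/63


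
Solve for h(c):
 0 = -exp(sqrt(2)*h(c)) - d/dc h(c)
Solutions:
 h(c) = sqrt(2)*(2*log(1/(C1 + c)) - log(2))/4


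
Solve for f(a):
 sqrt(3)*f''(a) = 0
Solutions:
 f(a) = C1 + C2*a


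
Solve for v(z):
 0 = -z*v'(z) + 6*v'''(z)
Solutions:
 v(z) = C1 + Integral(C2*airyai(6^(2/3)*z/6) + C3*airybi(6^(2/3)*z/6), z)


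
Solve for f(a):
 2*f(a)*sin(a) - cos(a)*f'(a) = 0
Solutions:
 f(a) = C1/cos(a)^2


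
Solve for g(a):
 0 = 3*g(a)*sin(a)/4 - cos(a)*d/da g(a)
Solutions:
 g(a) = C1/cos(a)^(3/4)


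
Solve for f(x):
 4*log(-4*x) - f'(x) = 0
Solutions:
 f(x) = C1 + 4*x*log(-x) + 4*x*(-1 + 2*log(2))


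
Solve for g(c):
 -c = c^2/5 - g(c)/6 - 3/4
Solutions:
 g(c) = 6*c^2/5 + 6*c - 9/2


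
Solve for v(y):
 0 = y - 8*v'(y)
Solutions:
 v(y) = C1 + y^2/16


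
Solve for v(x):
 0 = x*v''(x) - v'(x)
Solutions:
 v(x) = C1 + C2*x^2


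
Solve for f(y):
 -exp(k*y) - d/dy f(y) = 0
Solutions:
 f(y) = C1 - exp(k*y)/k


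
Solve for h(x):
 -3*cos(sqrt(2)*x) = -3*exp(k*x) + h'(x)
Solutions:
 h(x) = C1 - 3*sqrt(2)*sin(sqrt(2)*x)/2 + 3*exp(k*x)/k


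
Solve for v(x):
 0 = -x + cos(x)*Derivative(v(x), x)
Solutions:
 v(x) = C1 + Integral(x/cos(x), x)


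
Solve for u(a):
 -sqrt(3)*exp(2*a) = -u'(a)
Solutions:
 u(a) = C1 + sqrt(3)*exp(2*a)/2


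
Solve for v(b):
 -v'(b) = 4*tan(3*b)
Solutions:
 v(b) = C1 + 4*log(cos(3*b))/3


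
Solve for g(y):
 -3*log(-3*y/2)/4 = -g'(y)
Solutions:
 g(y) = C1 + 3*y*log(-y)/4 + 3*y*(-1 - log(2) + log(3))/4


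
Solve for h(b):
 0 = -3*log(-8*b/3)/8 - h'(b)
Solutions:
 h(b) = C1 - 3*b*log(-b)/8 + 3*b*(-3*log(2) + 1 + log(3))/8


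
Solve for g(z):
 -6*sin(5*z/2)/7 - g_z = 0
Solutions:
 g(z) = C1 + 12*cos(5*z/2)/35


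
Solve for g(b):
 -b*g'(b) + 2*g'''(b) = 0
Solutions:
 g(b) = C1 + Integral(C2*airyai(2^(2/3)*b/2) + C3*airybi(2^(2/3)*b/2), b)


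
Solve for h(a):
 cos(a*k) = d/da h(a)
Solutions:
 h(a) = C1 + sin(a*k)/k


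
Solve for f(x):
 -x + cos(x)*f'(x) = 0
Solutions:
 f(x) = C1 + Integral(x/cos(x), x)


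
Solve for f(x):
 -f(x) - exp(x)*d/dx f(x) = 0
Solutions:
 f(x) = C1*exp(exp(-x))


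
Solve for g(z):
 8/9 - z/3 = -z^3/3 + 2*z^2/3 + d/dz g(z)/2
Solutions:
 g(z) = C1 + z^4/6 - 4*z^3/9 - z^2/3 + 16*z/9


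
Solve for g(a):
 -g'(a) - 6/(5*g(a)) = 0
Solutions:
 g(a) = -sqrt(C1 - 60*a)/5
 g(a) = sqrt(C1 - 60*a)/5


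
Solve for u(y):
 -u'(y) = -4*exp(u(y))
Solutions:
 u(y) = log(-1/(C1 + 4*y))


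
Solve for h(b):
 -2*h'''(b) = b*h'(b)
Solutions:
 h(b) = C1 + Integral(C2*airyai(-2^(2/3)*b/2) + C3*airybi(-2^(2/3)*b/2), b)


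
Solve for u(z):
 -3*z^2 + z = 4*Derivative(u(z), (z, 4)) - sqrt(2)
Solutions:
 u(z) = C1 + C2*z + C3*z^2 + C4*z^3 - z^6/480 + z^5/480 + sqrt(2)*z^4/96


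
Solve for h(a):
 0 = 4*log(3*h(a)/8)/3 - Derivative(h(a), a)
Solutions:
 3*Integral(1/(-log(_y) - log(3) + 3*log(2)), (_y, h(a)))/4 = C1 - a


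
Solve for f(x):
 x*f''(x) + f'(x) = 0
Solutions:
 f(x) = C1 + C2*log(x)


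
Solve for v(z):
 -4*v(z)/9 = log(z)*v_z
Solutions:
 v(z) = C1*exp(-4*li(z)/9)


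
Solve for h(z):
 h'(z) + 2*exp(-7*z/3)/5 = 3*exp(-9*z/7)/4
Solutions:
 h(z) = C1 + 6*exp(-7*z/3)/35 - 7*exp(-9*z/7)/12


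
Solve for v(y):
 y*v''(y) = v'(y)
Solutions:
 v(y) = C1 + C2*y^2


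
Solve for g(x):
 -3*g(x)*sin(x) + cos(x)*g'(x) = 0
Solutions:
 g(x) = C1/cos(x)^3


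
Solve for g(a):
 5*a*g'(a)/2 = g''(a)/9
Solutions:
 g(a) = C1 + C2*erfi(3*sqrt(5)*a/2)


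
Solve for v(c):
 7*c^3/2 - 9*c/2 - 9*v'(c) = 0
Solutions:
 v(c) = C1 + 7*c^4/72 - c^2/4


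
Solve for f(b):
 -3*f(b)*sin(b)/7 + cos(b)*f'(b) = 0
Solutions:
 f(b) = C1/cos(b)^(3/7)


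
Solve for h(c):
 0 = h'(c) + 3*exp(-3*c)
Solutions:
 h(c) = C1 + exp(-3*c)


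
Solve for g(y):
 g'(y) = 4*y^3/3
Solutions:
 g(y) = C1 + y^4/3


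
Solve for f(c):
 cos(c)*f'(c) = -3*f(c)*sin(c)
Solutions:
 f(c) = C1*cos(c)^3


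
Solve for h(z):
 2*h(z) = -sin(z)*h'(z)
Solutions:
 h(z) = C1*(cos(z) + 1)/(cos(z) - 1)


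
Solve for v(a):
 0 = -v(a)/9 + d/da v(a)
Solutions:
 v(a) = C1*exp(a/9)


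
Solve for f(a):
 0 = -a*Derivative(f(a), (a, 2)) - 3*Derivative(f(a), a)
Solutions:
 f(a) = C1 + C2/a^2


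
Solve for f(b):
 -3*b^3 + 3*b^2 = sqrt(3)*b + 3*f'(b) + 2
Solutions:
 f(b) = C1 - b^4/4 + b^3/3 - sqrt(3)*b^2/6 - 2*b/3


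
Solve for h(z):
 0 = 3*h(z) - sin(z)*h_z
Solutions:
 h(z) = C1*(cos(z) - 1)^(3/2)/(cos(z) + 1)^(3/2)


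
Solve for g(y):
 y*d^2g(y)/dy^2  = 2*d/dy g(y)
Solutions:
 g(y) = C1 + C2*y^3


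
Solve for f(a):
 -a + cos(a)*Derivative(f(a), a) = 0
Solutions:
 f(a) = C1 + Integral(a/cos(a), a)


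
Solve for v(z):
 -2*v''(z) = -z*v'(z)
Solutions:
 v(z) = C1 + C2*erfi(z/2)


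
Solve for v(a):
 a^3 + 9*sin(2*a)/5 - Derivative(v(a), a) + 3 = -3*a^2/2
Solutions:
 v(a) = C1 + a^4/4 + a^3/2 + 3*a - 9*cos(2*a)/10


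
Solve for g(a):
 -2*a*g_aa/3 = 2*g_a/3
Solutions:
 g(a) = C1 + C2*log(a)


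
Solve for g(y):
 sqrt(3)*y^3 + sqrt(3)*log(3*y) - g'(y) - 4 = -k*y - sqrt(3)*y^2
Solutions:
 g(y) = C1 + k*y^2/2 + sqrt(3)*y^4/4 + sqrt(3)*y^3/3 + sqrt(3)*y*log(y) - 4*y - sqrt(3)*y + sqrt(3)*y*log(3)


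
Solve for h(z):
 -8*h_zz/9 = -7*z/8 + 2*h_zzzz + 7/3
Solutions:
 h(z) = C1 + C2*z + C3*sin(2*z/3) + C4*cos(2*z/3) + 21*z^3/128 - 21*z^2/16


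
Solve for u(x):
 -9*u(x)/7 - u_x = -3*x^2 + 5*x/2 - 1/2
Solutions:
 u(x) = C1*exp(-9*x/7) + 7*x^2/3 - 301*x/54 + 1148/243


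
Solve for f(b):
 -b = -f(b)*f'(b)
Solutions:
 f(b) = -sqrt(C1 + b^2)
 f(b) = sqrt(C1 + b^2)


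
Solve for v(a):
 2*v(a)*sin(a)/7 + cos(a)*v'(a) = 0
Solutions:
 v(a) = C1*cos(a)^(2/7)


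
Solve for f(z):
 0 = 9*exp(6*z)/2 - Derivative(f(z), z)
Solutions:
 f(z) = C1 + 3*exp(6*z)/4


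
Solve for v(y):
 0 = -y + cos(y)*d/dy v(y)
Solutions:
 v(y) = C1 + Integral(y/cos(y), y)


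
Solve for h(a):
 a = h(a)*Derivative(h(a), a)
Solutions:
 h(a) = -sqrt(C1 + a^2)
 h(a) = sqrt(C1 + a^2)


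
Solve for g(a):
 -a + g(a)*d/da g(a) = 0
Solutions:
 g(a) = -sqrt(C1 + a^2)
 g(a) = sqrt(C1 + a^2)


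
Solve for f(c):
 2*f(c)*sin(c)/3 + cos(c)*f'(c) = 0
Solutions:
 f(c) = C1*cos(c)^(2/3)


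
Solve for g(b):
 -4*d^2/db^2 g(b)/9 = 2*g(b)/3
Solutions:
 g(b) = C1*sin(sqrt(6)*b/2) + C2*cos(sqrt(6)*b/2)


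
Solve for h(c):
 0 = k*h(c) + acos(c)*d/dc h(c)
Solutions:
 h(c) = C1*exp(-k*Integral(1/acos(c), c))


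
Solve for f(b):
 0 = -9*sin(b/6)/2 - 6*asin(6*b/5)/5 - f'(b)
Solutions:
 f(b) = C1 - 6*b*asin(6*b/5)/5 - sqrt(25 - 36*b^2)/5 + 27*cos(b/6)


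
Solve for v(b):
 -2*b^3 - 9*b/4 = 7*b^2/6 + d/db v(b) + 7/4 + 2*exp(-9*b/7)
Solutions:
 v(b) = C1 - b^4/2 - 7*b^3/18 - 9*b^2/8 - 7*b/4 + 14*exp(-9*b/7)/9


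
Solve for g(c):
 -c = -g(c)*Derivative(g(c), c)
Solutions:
 g(c) = -sqrt(C1 + c^2)
 g(c) = sqrt(C1 + c^2)


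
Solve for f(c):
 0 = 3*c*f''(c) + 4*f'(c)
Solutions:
 f(c) = C1 + C2/c^(1/3)


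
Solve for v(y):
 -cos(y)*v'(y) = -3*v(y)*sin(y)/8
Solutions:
 v(y) = C1/cos(y)^(3/8)


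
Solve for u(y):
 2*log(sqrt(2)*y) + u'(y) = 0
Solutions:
 u(y) = C1 - 2*y*log(y) - y*log(2) + 2*y


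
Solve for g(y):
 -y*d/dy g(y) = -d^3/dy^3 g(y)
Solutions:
 g(y) = C1 + Integral(C2*airyai(y) + C3*airybi(y), y)


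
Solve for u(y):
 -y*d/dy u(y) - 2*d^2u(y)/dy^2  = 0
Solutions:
 u(y) = C1 + C2*erf(y/2)


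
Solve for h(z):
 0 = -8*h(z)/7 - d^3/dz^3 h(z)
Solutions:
 h(z) = C3*exp(-2*7^(2/3)*z/7) + (C1*sin(sqrt(3)*7^(2/3)*z/7) + C2*cos(sqrt(3)*7^(2/3)*z/7))*exp(7^(2/3)*z/7)


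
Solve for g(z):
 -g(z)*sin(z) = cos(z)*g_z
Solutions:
 g(z) = C1*cos(z)


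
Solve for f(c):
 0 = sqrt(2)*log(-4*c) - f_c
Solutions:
 f(c) = C1 + sqrt(2)*c*log(-c) + sqrt(2)*c*(-1 + 2*log(2))


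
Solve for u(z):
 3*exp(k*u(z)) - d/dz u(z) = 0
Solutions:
 u(z) = Piecewise((log(-1/(C1*k + 3*k*z))/k, Ne(k, 0)), (nan, True))
 u(z) = Piecewise((C1 + 3*z, Eq(k, 0)), (nan, True))


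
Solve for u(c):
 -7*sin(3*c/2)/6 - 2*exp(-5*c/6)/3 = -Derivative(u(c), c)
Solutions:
 u(c) = C1 - 7*cos(3*c/2)/9 - 4*exp(-5*c/6)/5


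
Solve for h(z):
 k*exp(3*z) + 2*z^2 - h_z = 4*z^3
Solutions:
 h(z) = C1 + k*exp(3*z)/3 - z^4 + 2*z^3/3


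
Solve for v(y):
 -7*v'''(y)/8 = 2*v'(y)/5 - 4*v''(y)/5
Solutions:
 v(y) = C1 + (C2*sin(4*sqrt(19)*y/35) + C3*cos(4*sqrt(19)*y/35))*exp(16*y/35)


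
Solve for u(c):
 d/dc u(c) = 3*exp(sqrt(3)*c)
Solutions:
 u(c) = C1 + sqrt(3)*exp(sqrt(3)*c)


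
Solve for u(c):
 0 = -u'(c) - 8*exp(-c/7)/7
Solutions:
 u(c) = C1 + 8*exp(-c/7)


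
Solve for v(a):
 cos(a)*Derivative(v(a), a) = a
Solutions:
 v(a) = C1 + Integral(a/cos(a), a)


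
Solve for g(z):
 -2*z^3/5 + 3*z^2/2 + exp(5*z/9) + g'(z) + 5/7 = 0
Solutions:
 g(z) = C1 + z^4/10 - z^3/2 - 5*z/7 - 9*exp(5*z/9)/5


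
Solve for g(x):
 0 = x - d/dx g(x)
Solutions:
 g(x) = C1 + x^2/2


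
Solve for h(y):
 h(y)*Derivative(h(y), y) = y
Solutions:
 h(y) = -sqrt(C1 + y^2)
 h(y) = sqrt(C1 + y^2)


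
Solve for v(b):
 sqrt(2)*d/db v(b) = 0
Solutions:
 v(b) = C1


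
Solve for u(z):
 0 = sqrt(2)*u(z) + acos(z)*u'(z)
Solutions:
 u(z) = C1*exp(-sqrt(2)*Integral(1/acos(z), z))


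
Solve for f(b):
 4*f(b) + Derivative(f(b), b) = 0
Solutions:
 f(b) = C1*exp(-4*b)


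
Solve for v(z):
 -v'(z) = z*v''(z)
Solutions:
 v(z) = C1 + C2*log(z)


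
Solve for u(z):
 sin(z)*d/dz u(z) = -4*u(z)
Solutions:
 u(z) = C1*(cos(z)^2 + 2*cos(z) + 1)/(cos(z)^2 - 2*cos(z) + 1)


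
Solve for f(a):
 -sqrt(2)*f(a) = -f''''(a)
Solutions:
 f(a) = C1*exp(-2^(1/8)*a) + C2*exp(2^(1/8)*a) + C3*sin(2^(1/8)*a) + C4*cos(2^(1/8)*a)


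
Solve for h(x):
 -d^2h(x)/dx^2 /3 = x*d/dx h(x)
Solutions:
 h(x) = C1 + C2*erf(sqrt(6)*x/2)


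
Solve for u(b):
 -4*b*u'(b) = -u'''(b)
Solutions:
 u(b) = C1 + Integral(C2*airyai(2^(2/3)*b) + C3*airybi(2^(2/3)*b), b)


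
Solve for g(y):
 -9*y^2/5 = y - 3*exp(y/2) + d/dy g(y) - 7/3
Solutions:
 g(y) = C1 - 3*y^3/5 - y^2/2 + 7*y/3 + 6*exp(y/2)


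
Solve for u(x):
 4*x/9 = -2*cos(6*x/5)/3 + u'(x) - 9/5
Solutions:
 u(x) = C1 + 2*x^2/9 + 9*x/5 + 5*sin(6*x/5)/9


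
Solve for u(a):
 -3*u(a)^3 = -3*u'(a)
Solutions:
 u(a) = -sqrt(2)*sqrt(-1/(C1 + a))/2
 u(a) = sqrt(2)*sqrt(-1/(C1 + a))/2


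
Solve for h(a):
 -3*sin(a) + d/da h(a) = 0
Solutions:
 h(a) = C1 - 3*cos(a)


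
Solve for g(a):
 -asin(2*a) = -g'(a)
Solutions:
 g(a) = C1 + a*asin(2*a) + sqrt(1 - 4*a^2)/2


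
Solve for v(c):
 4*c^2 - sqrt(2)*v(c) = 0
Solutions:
 v(c) = 2*sqrt(2)*c^2


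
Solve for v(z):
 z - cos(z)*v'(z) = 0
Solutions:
 v(z) = C1 + Integral(z/cos(z), z)


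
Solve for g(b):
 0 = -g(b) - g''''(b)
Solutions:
 g(b) = (C1*sin(sqrt(2)*b/2) + C2*cos(sqrt(2)*b/2))*exp(-sqrt(2)*b/2) + (C3*sin(sqrt(2)*b/2) + C4*cos(sqrt(2)*b/2))*exp(sqrt(2)*b/2)


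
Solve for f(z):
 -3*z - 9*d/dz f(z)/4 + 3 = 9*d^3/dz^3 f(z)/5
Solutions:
 f(z) = C1 + C2*sin(sqrt(5)*z/2) + C3*cos(sqrt(5)*z/2) - 2*z^2/3 + 4*z/3


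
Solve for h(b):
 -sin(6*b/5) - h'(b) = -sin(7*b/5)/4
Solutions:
 h(b) = C1 + 5*cos(6*b/5)/6 - 5*cos(7*b/5)/28


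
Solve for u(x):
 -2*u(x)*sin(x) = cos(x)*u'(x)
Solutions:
 u(x) = C1*cos(x)^2


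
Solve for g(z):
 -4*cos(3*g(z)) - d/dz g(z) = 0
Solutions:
 g(z) = -asin((C1 + exp(24*z))/(C1 - exp(24*z)))/3 + pi/3
 g(z) = asin((C1 + exp(24*z))/(C1 - exp(24*z)))/3


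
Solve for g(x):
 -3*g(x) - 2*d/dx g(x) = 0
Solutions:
 g(x) = C1*exp(-3*x/2)


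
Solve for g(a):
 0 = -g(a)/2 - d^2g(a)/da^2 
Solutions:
 g(a) = C1*sin(sqrt(2)*a/2) + C2*cos(sqrt(2)*a/2)


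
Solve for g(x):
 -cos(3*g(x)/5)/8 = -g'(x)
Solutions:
 -x/8 - 5*log(sin(3*g(x)/5) - 1)/6 + 5*log(sin(3*g(x)/5) + 1)/6 = C1


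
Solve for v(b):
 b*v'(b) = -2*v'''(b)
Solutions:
 v(b) = C1 + Integral(C2*airyai(-2^(2/3)*b/2) + C3*airybi(-2^(2/3)*b/2), b)


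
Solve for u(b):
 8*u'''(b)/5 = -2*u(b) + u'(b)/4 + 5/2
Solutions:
 u(b) = C1*exp(30^(1/3)*b*(30^(1/3)/(sqrt(82914) + 288)^(1/3) + (sqrt(82914) + 288)^(1/3))/48)*sin(10^(1/3)*3^(1/6)*b*(-3^(2/3)*(sqrt(82914) + 288)^(1/3) + 3*10^(1/3)/(sqrt(82914) + 288)^(1/3))/48) + C2*exp(30^(1/3)*b*(30^(1/3)/(sqrt(82914) + 288)^(1/3) + (sqrt(82914) + 288)^(1/3))/48)*cos(10^(1/3)*3^(1/6)*b*(-3^(2/3)*(sqrt(82914) + 288)^(1/3) + 3*10^(1/3)/(sqrt(82914) + 288)^(1/3))/48) + C3*exp(-30^(1/3)*b*(30^(1/3)/(sqrt(82914) + 288)^(1/3) + (sqrt(82914) + 288)^(1/3))/24) + 5/4


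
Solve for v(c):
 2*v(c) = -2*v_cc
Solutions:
 v(c) = C1*sin(c) + C2*cos(c)


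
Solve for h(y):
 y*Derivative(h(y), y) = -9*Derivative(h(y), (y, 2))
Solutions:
 h(y) = C1 + C2*erf(sqrt(2)*y/6)


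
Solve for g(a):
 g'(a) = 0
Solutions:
 g(a) = C1


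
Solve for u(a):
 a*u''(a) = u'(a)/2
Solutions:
 u(a) = C1 + C2*a^(3/2)


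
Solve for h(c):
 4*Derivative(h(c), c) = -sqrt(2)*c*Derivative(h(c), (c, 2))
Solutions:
 h(c) = C1 + C2*c^(1 - 2*sqrt(2))


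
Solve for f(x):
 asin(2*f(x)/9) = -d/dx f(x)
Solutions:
 Integral(1/asin(2*_y/9), (_y, f(x))) = C1 - x


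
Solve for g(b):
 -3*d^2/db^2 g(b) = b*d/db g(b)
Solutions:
 g(b) = C1 + C2*erf(sqrt(6)*b/6)


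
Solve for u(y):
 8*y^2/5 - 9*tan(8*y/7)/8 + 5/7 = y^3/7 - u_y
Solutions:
 u(y) = C1 + y^4/28 - 8*y^3/15 - 5*y/7 - 63*log(cos(8*y/7))/64


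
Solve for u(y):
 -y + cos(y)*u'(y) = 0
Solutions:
 u(y) = C1 + Integral(y/cos(y), y)


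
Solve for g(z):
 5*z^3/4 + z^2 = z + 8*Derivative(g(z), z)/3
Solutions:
 g(z) = C1 + 15*z^4/128 + z^3/8 - 3*z^2/16


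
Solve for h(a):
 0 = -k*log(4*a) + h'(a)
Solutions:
 h(a) = C1 + a*k*log(a) - a*k + a*k*log(4)


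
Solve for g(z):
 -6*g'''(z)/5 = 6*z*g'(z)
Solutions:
 g(z) = C1 + Integral(C2*airyai(-5^(1/3)*z) + C3*airybi(-5^(1/3)*z), z)


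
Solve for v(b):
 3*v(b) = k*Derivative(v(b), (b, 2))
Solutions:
 v(b) = C1*exp(-sqrt(3)*b*sqrt(1/k)) + C2*exp(sqrt(3)*b*sqrt(1/k))


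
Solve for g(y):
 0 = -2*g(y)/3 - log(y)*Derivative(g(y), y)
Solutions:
 g(y) = C1*exp(-2*li(y)/3)


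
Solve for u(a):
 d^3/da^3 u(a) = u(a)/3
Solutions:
 u(a) = C3*exp(3^(2/3)*a/3) + (C1*sin(3^(1/6)*a/2) + C2*cos(3^(1/6)*a/2))*exp(-3^(2/3)*a/6)


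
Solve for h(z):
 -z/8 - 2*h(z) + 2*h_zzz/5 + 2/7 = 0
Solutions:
 h(z) = C3*exp(5^(1/3)*z) - z/16 + (C1*sin(sqrt(3)*5^(1/3)*z/2) + C2*cos(sqrt(3)*5^(1/3)*z/2))*exp(-5^(1/3)*z/2) + 1/7


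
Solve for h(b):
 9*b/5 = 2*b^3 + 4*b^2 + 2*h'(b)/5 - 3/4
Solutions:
 h(b) = C1 - 5*b^4/4 - 10*b^3/3 + 9*b^2/4 + 15*b/8


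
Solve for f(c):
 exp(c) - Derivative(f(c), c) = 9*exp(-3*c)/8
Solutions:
 f(c) = C1 + exp(c) + 3*exp(-3*c)/8


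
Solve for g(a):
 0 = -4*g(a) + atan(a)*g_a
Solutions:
 g(a) = C1*exp(4*Integral(1/atan(a), a))


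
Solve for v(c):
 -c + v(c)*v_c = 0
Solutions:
 v(c) = -sqrt(C1 + c^2)
 v(c) = sqrt(C1 + c^2)


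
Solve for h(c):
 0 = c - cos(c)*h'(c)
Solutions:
 h(c) = C1 + Integral(c/cos(c), c)


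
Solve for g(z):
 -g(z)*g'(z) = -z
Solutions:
 g(z) = -sqrt(C1 + z^2)
 g(z) = sqrt(C1 + z^2)


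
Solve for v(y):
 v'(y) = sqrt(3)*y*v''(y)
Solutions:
 v(y) = C1 + C2*y^(sqrt(3)/3 + 1)


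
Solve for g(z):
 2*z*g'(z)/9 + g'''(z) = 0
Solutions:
 g(z) = C1 + Integral(C2*airyai(-6^(1/3)*z/3) + C3*airybi(-6^(1/3)*z/3), z)


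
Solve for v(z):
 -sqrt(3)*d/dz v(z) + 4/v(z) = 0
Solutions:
 v(z) = -sqrt(C1 + 24*sqrt(3)*z)/3
 v(z) = sqrt(C1 + 24*sqrt(3)*z)/3


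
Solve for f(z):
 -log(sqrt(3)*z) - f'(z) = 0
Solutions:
 f(z) = C1 - z*log(z) - z*log(3)/2 + z


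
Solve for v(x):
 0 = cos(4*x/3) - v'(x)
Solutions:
 v(x) = C1 + 3*sin(4*x/3)/4


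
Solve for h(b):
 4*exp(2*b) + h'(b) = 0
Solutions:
 h(b) = C1 - 2*exp(2*b)


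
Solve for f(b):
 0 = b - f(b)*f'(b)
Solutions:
 f(b) = -sqrt(C1 + b^2)
 f(b) = sqrt(C1 + b^2)


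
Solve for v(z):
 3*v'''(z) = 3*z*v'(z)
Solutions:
 v(z) = C1 + Integral(C2*airyai(z) + C3*airybi(z), z)


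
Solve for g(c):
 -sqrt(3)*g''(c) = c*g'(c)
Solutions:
 g(c) = C1 + C2*erf(sqrt(2)*3^(3/4)*c/6)


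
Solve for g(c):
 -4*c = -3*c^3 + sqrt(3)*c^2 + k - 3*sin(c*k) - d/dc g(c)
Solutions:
 g(c) = C1 - 3*c^4/4 + sqrt(3)*c^3/3 + 2*c^2 + c*k + 3*cos(c*k)/k


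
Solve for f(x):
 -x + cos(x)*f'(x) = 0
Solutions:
 f(x) = C1 + Integral(x/cos(x), x)


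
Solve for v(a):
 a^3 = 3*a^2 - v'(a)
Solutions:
 v(a) = C1 - a^4/4 + a^3


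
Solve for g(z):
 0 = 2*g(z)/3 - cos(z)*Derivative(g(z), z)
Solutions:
 g(z) = C1*(sin(z) + 1)^(1/3)/(sin(z) - 1)^(1/3)


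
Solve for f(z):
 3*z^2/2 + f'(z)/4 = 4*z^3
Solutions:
 f(z) = C1 + 4*z^4 - 2*z^3


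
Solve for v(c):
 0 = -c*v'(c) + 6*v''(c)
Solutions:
 v(c) = C1 + C2*erfi(sqrt(3)*c/6)
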